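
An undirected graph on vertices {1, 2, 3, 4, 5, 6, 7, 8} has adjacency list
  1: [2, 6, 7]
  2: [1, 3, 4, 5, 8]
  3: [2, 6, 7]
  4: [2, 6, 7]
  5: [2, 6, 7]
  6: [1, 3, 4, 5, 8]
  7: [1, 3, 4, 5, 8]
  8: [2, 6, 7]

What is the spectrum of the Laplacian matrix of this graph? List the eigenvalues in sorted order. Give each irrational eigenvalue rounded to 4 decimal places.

Each diagonal entry of L is the vertex degree and each off-diagonal entry is -1 where an edge is present, 0 otherwise; in the order [1, 2, 3, 4, 5, 6, 7, 8] the diagonal is [3, 5, 3, 3, 3, 5, 5, 3]. Since every row of L sums to 0, the all-ones vector is in the kernel and 0 is an eigenvalue. The single zero eigenvalue shows the graph is connected. The largest eigenvalue, 8, is at most the vertex count 8. There is one zero in the spectrum, matching the 1 component.

[0, 3, 3, 3, 3, 5, 5, 8]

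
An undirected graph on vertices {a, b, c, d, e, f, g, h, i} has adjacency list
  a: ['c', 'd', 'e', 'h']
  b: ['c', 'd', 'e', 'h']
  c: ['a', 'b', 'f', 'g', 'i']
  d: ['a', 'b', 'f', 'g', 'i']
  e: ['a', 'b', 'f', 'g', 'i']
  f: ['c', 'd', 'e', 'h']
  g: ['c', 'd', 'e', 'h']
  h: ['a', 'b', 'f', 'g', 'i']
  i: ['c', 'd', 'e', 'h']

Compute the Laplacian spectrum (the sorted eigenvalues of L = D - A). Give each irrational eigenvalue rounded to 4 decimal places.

[0, 4, 4, 4, 4, 5, 5, 5, 9]

Reading degrees in the order [a, b, c, d, e, f, g, h, i] gives [4, 4, 5, 5, 5, 4, 4, 5, 4]; set D = diag(4, 4, 5, 5, 5, 4, 4, 5, 4) and form L = D - A. Since every row of L sums to 0, the all-ones vector is in the kernel and 0 is an eigenvalue. By the matrix-tree theorem the graph has (1/9) * product of the nonzero eigenvalues = 32000 spanning trees.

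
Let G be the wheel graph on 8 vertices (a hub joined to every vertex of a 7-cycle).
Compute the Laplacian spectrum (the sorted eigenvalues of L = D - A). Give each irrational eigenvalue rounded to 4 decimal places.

The graph has 8 vertices and degree multiset [7, 3, 3, 3, 3, 3, 3, 3]; D is the diagonal matrix of degrees and L = D - A. Diagonalising L (or applying a numerical eigensolver to the 8x8 matrix) gives the spectrum above. There is one zero in the spectrum, matching the 1 component. The eigenvalues sum to 28, which equals trace(L) = 2|E|.

[0, 1.7530, 1.7530, 3.4450, 3.4450, 4.8019, 4.8019, 8]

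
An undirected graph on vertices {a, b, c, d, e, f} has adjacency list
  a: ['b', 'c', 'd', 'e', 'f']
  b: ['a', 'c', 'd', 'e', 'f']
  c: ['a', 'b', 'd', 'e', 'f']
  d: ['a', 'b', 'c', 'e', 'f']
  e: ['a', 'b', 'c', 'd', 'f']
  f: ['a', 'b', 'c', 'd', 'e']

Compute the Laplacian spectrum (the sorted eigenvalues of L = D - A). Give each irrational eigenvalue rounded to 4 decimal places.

[0, 6, 6, 6, 6, 6]

Each diagonal entry of L is the vertex degree and each off-diagonal entry is -1 where an edge is present, 0 otherwise; in the order [a, b, c, d, e, f] the diagonal is [5, 5, 5, 5, 5, 5]. L is symmetric positive semidefinite, so every eigenvalue is real and nonnegative. The largest eigenvalue, 6, is at most the vertex count 6.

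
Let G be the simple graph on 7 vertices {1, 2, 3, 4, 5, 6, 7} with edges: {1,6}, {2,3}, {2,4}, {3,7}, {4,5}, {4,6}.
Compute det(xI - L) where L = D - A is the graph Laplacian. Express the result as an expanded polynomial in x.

Each diagonal entry of L is the vertex degree and each off-diagonal entry is -1 where an edge is present, 0 otherwise; in the order [1, 2, 3, 4, 5, 6, 7] the diagonal is [1, 2, 2, 3, 1, 2, 1]. Computing det(xI - L) by cofactor expansion (or equivalently via sum-over-permutations) gives x^7 - 12x^6 + 54x^5 - 114x^4 + 115x^3 - 50x^2 + 7x. The coefficient of x^6 equals -trace(L) = -12, matching the sum of degrees. There is one zero in the spectrum, matching the 1 component.

x^7 - 12x^6 + 54x^5 - 114x^4 + 115x^3 - 50x^2 + 7x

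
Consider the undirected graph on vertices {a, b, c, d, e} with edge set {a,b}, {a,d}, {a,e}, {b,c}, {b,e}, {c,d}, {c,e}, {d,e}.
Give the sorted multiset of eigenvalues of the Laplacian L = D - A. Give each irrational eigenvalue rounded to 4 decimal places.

With the vertex order [a, b, c, d, e], the degrees are [3, 3, 3, 3, 4], giving D = diag(3, 3, 3, 3, 4) and L = D - A. Diagonalising L (or applying a numerical eigensolver to the 5x5 matrix) gives the spectrum above. The single zero eigenvalue shows the graph is connected. By the matrix-tree theorem the graph has (1/5) * product of the nonzero eigenvalues = 45 spanning trees.

[0, 3, 3, 5, 5]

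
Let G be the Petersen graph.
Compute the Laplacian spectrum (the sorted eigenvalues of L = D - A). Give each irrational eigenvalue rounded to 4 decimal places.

The graph has 10 vertices and degree multiset [3, 3, 3, 3, 3, 3, 3, 3, 3, 3]; D is the diagonal matrix of degrees and L = D - A. L is symmetric positive semidefinite, so every eigenvalue is real and nonnegative. The single zero eigenvalue shows the graph is connected. There is one zero in the spectrum, matching the 1 component.

[0, 2, 2, 2, 2, 2, 5, 5, 5, 5]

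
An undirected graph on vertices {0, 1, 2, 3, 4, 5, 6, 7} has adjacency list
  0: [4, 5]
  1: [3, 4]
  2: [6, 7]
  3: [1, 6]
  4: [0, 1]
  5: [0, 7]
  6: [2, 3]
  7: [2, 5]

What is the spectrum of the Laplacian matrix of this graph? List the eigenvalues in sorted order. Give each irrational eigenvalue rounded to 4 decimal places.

[0, 0.5858, 0.5858, 2, 2, 3.4142, 3.4142, 4]

Each diagonal entry of L is the vertex degree and each off-diagonal entry is -1 where an edge is present, 0 otherwise; in the order [0, 1, 2, 3, 4, 5, 6, 7] the diagonal is [2, 2, 2, 2, 2, 2, 2, 2]. L is symmetric positive semidefinite, so every eigenvalue is real and nonnegative. The single zero eigenvalue shows the graph is connected. The largest eigenvalue, 4, is at most the vertex count 8.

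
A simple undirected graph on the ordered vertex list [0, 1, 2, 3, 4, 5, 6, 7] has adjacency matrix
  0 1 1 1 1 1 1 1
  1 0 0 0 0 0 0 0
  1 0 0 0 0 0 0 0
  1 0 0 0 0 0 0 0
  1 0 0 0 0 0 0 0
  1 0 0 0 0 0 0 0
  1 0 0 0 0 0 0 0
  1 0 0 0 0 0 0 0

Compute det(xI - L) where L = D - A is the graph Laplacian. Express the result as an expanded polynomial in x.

Reading degrees in the order [0, 1, 2, 3, 4, 5, 6, 7] gives [7, 1, 1, 1, 1, 1, 1, 1]; set D = diag(7, 1, 1, 1, 1, 1, 1, 1) and form L = D - A. The eigenvalues of L are [0, 1, 1, 1, 1, 1, 1, 8]; the characteristic polynomial is the product of (x - lambda_i), which multiplies out to x^8 - 14x^7 + 63x^6 - 140x^5 + 175x^4 - 126x^3 + 49x^2 - 8x. The constant term is 0 because L is singular (the all-ones vector lies in its kernel).

x^8 - 14x^7 + 63x^6 - 140x^5 + 175x^4 - 126x^3 + 49x^2 - 8x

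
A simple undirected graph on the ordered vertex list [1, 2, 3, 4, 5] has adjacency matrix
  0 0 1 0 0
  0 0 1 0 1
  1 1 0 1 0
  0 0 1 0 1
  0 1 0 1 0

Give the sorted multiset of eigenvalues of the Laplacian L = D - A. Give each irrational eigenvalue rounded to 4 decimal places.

[0, 0.8299, 2, 2.6889, 4.4812]

Each diagonal entry of L is the vertex degree and each off-diagonal entry is -1 where an edge is present, 0 otherwise; in the order [1, 2, 3, 4, 5] the diagonal is [1, 2, 3, 2, 2]. Diagonalising L (or applying a numerical eigensolver to the 5x5 matrix) gives the spectrum above. The single zero eigenvalue shows the graph is connected. By the matrix-tree theorem the graph has (1/5) * product of the nonzero eigenvalues = 4 spanning trees.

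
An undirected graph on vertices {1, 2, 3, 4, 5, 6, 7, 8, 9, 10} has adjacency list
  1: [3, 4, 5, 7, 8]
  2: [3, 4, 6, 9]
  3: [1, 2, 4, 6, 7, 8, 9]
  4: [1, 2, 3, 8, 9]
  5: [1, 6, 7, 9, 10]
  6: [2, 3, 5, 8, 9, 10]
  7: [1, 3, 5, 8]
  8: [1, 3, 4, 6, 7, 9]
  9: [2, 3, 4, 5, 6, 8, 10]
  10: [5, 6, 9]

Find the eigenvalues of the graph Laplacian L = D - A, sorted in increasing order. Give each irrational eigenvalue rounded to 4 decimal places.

Reading degrees in the order [1, 2, 3, 4, 5, 6, 7, 8, 9, 10] gives [5, 4, 7, 5, 5, 6, 4, 6, 7, 3]; set D = diag(5, 4, 7, 5, 5, 6, 4, 6, 7, 3) and form L = D - A. The multiplicity of 0 as a Laplacian eigenvalue equals the number of connected components.

[0, 2.4073, 2.9744, 4.7736, 5.4526, 5.6876, 6.4069, 7.6639, 7.8875, 8.7460]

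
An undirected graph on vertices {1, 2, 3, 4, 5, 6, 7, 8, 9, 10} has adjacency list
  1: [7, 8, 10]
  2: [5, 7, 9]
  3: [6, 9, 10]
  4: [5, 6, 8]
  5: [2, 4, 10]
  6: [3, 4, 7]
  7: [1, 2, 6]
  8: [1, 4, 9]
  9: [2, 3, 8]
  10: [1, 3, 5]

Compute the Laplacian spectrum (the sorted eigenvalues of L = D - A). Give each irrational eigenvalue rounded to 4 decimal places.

[0, 2, 2, 2, 2, 2, 5, 5, 5, 5]

Each diagonal entry of L is the vertex degree and each off-diagonal entry is -1 where an edge is present, 0 otherwise; in the order [1, 2, 3, 4, 5, 6, 7, 8, 9, 10] the diagonal is [3, 3, 3, 3, 3, 3, 3, 3, 3, 3]. L is symmetric positive semidefinite, so every eigenvalue is real and nonnegative. The eigenvalues sum to 30, which equals trace(L) = 2|E|.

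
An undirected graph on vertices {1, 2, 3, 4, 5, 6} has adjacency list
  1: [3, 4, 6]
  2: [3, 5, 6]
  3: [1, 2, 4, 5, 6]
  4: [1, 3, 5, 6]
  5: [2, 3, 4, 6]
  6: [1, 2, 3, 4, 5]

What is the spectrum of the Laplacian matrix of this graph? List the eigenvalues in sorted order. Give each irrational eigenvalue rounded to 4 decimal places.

[0, 2.5858, 4, 5.4142, 6, 6]

Each diagonal entry of L is the vertex degree and each off-diagonal entry is -1 where an edge is present, 0 otherwise; in the order [1, 2, 3, 4, 5, 6] the diagonal is [3, 3, 5, 4, 4, 5]. L is symmetric positive semidefinite, so every eigenvalue is real and nonnegative. There is one zero in the spectrum, matching the 1 component.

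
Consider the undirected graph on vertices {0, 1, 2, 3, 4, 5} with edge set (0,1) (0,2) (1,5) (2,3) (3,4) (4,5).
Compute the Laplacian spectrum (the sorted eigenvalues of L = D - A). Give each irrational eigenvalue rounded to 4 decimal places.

[0, 1, 1, 3, 3, 4]

With the vertex order [0, 1, 2, 3, 4, 5], the degrees are [2, 2, 2, 2, 2, 2], giving D = diag(2, 2, 2, 2, 2, 2) and L = D - A. Since every row of L sums to 0, the all-ones vector is in the kernel and 0 is an eigenvalue. The single zero eigenvalue shows the graph is connected. The largest eigenvalue, 4, is at most the vertex count 6.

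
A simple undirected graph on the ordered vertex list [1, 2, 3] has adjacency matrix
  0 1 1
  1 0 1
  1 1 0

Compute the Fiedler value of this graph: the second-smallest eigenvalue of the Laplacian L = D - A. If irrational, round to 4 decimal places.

3

Reading degrees in the order [1, 2, 3] gives [2, 2, 2]; set D = diag(2, 2, 2) and form L = D - A. The smallest Laplacian eigenvalue is always 0. The next one, lambda_2 = 3, measures how hard the graph is to disconnect: larger values mean better connectivity. By the matrix-tree theorem the graph has (1/3) * product of the nonzero eigenvalues = 3 spanning trees.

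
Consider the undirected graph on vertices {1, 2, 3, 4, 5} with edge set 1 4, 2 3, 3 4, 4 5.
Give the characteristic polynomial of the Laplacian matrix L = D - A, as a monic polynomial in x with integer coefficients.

x^5 - 8x^4 + 20x^3 - 18x^2 + 5x

Reading degrees in the order [1, 2, 3, 4, 5] gives [1, 1, 2, 3, 1]; set D = diag(1, 1, 2, 3, 1) and form L = D - A. L has integer entries, so p(x) = det(xI - L) has integer coefficients. Expanding the determinant yields x^5 - 8x^4 + 20x^3 - 18x^2 + 5x. Since p(0) = det(-L) = 0, x divides p(x). The largest eigenvalue, 4.1701, is at most the vertex count 5. The eigenvalues sum to 8, which equals trace(L) = 2|E|.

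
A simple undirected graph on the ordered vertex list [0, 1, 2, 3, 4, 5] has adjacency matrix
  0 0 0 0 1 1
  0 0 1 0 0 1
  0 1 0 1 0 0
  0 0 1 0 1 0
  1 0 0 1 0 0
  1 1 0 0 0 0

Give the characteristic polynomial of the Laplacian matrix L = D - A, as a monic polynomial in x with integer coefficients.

x^6 - 12x^5 + 54x^4 - 112x^3 + 105x^2 - 36x

With the vertex order [0, 1, 2, 3, 4, 5], the degrees are [2, 2, 2, 2, 2, 2], giving D = diag(2, 2, 2, 2, 2, 2) and L = D - A. Computing det(xI - L) by cofactor expansion (or equivalently via sum-over-permutations) gives x^6 - 12x^5 + 54x^4 - 112x^3 + 105x^2 - 36x. Since p(0) = det(-L) = 0, x divides p(x).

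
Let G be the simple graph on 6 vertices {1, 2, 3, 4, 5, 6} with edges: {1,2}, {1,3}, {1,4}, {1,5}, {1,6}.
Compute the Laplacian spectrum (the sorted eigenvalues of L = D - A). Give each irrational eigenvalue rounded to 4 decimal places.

Each diagonal entry of L is the vertex degree and each off-diagonal entry is -1 where an edge is present, 0 otherwise; in the order [1, 2, 3, 4, 5, 6] the diagonal is [5, 1, 1, 1, 1, 1]. The multiplicity of 0 as a Laplacian eigenvalue equals the number of connected components. The largest eigenvalue, 6, is at most the vertex count 6.

[0, 1, 1, 1, 1, 6]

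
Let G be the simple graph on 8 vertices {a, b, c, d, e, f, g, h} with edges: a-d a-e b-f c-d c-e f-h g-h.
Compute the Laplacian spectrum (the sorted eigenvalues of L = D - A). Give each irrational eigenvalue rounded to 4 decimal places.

[0, 0, 0.5858, 2, 2, 2, 3.4142, 4]

Each diagonal entry of L is the vertex degree and each off-diagonal entry is -1 where an edge is present, 0 otherwise; in the order [a, b, c, d, e, f, g, h] the diagonal is [2, 1, 2, 2, 2, 2, 1, 2]. Since every row of L sums to 0, the all-ones vector is in the kernel and 0 is an eigenvalue. The 2 zero eigenvalues correspond to the 2 connected components. The eigenvalues sum to 14, which equals trace(L) = 2|E|.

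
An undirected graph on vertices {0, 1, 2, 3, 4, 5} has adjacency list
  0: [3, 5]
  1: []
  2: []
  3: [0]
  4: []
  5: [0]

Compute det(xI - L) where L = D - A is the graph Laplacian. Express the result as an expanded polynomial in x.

With the vertex order [0, 1, 2, 3, 4, 5], the degrees are [2, 0, 0, 1, 0, 1], giving D = diag(2, 0, 0, 1, 0, 1) and L = D - A. The eigenvalues of L are [0, 0, 0, 0, 1, 3]; the characteristic polynomial is the product of (x - lambda_i), which multiplies out to x^6 - 4x^5 + 3x^4. Since p(0) = det(-L) = 0, x divides p(x). There are 4 zeros in the spectrum, matching the 4 components.

x^6 - 4x^5 + 3x^4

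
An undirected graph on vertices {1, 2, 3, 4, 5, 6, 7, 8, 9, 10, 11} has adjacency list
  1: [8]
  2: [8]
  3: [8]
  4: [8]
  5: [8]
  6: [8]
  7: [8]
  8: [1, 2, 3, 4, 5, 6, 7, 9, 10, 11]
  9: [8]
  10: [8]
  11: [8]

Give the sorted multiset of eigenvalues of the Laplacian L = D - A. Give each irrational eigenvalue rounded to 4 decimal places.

Each diagonal entry of L is the vertex degree and each off-diagonal entry is -1 where an edge is present, 0 otherwise; in the order [1, 2, 3, 4, 5, 6, 7, 8, 9, 10, 11] the diagonal is [1, 1, 1, 1, 1, 1, 1, 10, 1, 1, 1]. Diagonalising L (or applying a numerical eigensolver to the 11x11 matrix) gives the spectrum above. By the matrix-tree theorem the graph has (1/11) * product of the nonzero eigenvalues = 1 spanning tree.

[0, 1, 1, 1, 1, 1, 1, 1, 1, 1, 11]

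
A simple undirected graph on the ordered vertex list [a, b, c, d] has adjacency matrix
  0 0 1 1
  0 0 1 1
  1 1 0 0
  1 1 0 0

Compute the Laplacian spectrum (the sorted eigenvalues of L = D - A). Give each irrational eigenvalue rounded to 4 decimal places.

Each diagonal entry of L is the vertex degree and each off-diagonal entry is -1 where an edge is present, 0 otherwise; in the order [a, b, c, d] the diagonal is [2, 2, 2, 2]. The multiplicity of 0 as a Laplacian eigenvalue equals the number of connected components. The single zero eigenvalue shows the graph is connected. The eigenvalues sum to 8, which equals trace(L) = 2|E|. The largest eigenvalue, 4, is at most the vertex count 4.

[0, 2, 2, 4]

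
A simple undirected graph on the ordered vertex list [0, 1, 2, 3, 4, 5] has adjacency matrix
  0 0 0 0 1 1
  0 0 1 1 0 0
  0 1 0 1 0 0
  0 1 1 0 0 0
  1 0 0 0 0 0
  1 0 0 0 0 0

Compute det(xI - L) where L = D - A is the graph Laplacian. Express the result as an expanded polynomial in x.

x^6 - 10x^5 + 36x^4 - 54x^3 + 27x^2

Each diagonal entry of L is the vertex degree and each off-diagonal entry is -1 where an edge is present, 0 otherwise; in the order [0, 1, 2, 3, 4, 5] the diagonal is [2, 2, 2, 2, 1, 1]. L has integer entries, so p(x) = det(xI - L) has integer coefficients. Expanding the determinant yields x^6 - 10x^5 + 36x^4 - 54x^3 + 27x^2. Since p(0) = det(-L) = 0, x divides p(x). There are 2 zeros in the spectrum, matching the 2 components.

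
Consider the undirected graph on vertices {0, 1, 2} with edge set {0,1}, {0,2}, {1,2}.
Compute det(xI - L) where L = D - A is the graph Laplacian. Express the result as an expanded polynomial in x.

x^3 - 6x^2 + 9x

Each diagonal entry of L is the vertex degree and each off-diagonal entry is -1 where an edge is present, 0 otherwise; in the order [0, 1, 2] the diagonal is [2, 2, 2]. L has integer entries, so p(x) = det(xI - L) has integer coefficients. Expanding the determinant yields x^3 - 6x^2 + 9x. Since p(0) = det(-L) = 0, x divides p(x). The largest eigenvalue, 3, is at most the vertex count 3.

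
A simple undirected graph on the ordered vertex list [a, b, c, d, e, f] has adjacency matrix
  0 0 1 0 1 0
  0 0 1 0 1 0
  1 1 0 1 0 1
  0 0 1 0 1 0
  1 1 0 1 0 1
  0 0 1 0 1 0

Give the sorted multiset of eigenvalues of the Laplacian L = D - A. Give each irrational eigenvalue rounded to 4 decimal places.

[0, 2, 2, 2, 4, 6]

Each diagonal entry of L is the vertex degree and each off-diagonal entry is -1 where an edge is present, 0 otherwise; in the order [a, b, c, d, e, f] the diagonal is [2, 2, 4, 2, 4, 2]. L is symmetric positive semidefinite, so every eigenvalue is real and nonnegative. The single zero eigenvalue shows the graph is connected. The largest eigenvalue, 6, is at most the vertex count 6. The eigenvalues sum to 16, which equals trace(L) = 2|E|.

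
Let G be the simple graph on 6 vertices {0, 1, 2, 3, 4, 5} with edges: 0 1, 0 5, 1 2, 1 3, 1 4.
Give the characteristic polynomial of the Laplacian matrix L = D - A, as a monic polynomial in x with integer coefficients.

With the vertex order [0, 1, 2, 3, 4, 5], the degrees are [2, 4, 1, 1, 1, 1], giving D = diag(2, 4, 1, 1, 1, 1) and L = D - A. Computing det(xI - L) by cofactor expansion (or equivalently via sum-over-permutations) gives x^6 - 10x^5 + 33x^4 - 46x^3 + 28x^2 - 6x. The constant term is 0 because L is singular (the all-ones vector lies in its kernel). By the matrix-tree theorem the graph has (1/6) * product of the nonzero eigenvalues = 1 spanning tree.

x^6 - 10x^5 + 33x^4 - 46x^3 + 28x^2 - 6x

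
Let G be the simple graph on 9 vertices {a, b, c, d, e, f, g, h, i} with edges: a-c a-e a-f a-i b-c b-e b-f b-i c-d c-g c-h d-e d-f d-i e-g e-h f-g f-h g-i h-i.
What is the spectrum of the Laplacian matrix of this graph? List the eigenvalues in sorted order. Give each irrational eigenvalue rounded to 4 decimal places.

With the vertex order [a, b, c, d, e, f, g, h, i], the degrees are [4, 4, 5, 4, 5, 5, 4, 4, 5], giving D = diag(4, 4, 5, 4, 5, 5, 4, 4, 5) and L = D - A. Since every row of L sums to 0, the all-ones vector is in the kernel and 0 is an eigenvalue. The single zero eigenvalue shows the graph is connected. The largest eigenvalue, 9, is at most the vertex count 9.

[0, 4, 4, 4, 4, 5, 5, 5, 9]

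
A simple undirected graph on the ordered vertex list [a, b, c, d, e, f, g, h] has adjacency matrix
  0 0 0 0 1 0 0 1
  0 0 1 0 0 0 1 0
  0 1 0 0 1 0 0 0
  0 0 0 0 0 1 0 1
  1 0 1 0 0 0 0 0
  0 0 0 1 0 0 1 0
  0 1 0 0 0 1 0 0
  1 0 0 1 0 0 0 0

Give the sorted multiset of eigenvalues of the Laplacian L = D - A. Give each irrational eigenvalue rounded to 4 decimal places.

[0, 0.5858, 0.5858, 2, 2, 3.4142, 3.4142, 4]

With the vertex order [a, b, c, d, e, f, g, h], the degrees are [2, 2, 2, 2, 2, 2, 2, 2], giving D = diag(2, 2, 2, 2, 2, 2, 2, 2) and L = D - A. Diagonalising L (or applying a numerical eigensolver to the 8x8 matrix) gives the spectrum above. The single zero eigenvalue shows the graph is connected. There is one zero in the spectrum, matching the 1 component. The eigenvalues sum to 16, which equals trace(L) = 2|E|.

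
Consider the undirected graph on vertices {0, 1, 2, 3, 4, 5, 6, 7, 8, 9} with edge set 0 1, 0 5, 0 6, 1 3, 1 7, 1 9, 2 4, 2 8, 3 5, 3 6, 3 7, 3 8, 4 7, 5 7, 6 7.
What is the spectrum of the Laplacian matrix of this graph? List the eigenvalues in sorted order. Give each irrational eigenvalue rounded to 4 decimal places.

With the vertex order [0, 1, 2, 3, 4, 5, 6, 7, 8, 9], the degrees are [3, 4, 2, 5, 2, 3, 3, 5, 2, 1], giving D = diag(3, 4, 2, 5, 2, 3, 3, 5, 2, 1) and L = D - A. Diagonalising L (or applying a numerical eigensolver to the 10x10 matrix) gives the spectrum above. The eigenvalues sum to 30, which equals trace(L) = 2|E|.

[0, 0.6077, 1, 1.7639, 3, 3, 3.6746, 4, 6.2361, 6.7177]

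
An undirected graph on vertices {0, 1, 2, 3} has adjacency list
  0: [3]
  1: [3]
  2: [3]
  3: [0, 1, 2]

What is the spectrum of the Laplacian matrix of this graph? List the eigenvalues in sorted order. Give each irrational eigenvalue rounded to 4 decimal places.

[0, 1, 1, 4]

With the vertex order [0, 1, 2, 3], the degrees are [1, 1, 1, 3], giving D = diag(1, 1, 1, 3) and L = D - A. The multiplicity of 0 as a Laplacian eigenvalue equals the number of connected components. The single zero eigenvalue shows the graph is connected. The eigenvalues sum to 6, which equals trace(L) = 2|E|. There is one zero in the spectrum, matching the 1 component.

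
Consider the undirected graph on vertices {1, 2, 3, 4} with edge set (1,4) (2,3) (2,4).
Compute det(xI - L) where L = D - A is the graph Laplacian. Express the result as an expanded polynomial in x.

x^4 - 6x^3 + 10x^2 - 4x

With the vertex order [1, 2, 3, 4], the degrees are [1, 2, 1, 2], giving D = diag(1, 2, 1, 2) and L = D - A. Computing det(xI - L) by cofactor expansion (or equivalently via sum-over-permutations) gives x^4 - 6x^3 + 10x^2 - 4x. Since p(0) = det(-L) = 0, x divides p(x). The largest eigenvalue, 3.4142, is at most the vertex count 4.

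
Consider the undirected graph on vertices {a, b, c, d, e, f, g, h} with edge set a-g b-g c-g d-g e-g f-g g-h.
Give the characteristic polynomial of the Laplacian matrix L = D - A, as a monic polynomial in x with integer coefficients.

x^8 - 14x^7 + 63x^6 - 140x^5 + 175x^4 - 126x^3 + 49x^2 - 8x

Reading degrees in the order [a, b, c, d, e, f, g, h] gives [1, 1, 1, 1, 1, 1, 7, 1]; set D = diag(1, 1, 1, 1, 1, 1, 7, 1) and form L = D - A. L has integer entries, so p(x) = det(xI - L) has integer coefficients. Expanding the determinant yields x^8 - 14x^7 + 63x^6 - 140x^5 + 175x^4 - 126x^3 + 49x^2 - 8x. The coefficient of x^7 equals -trace(L) = -14, matching the sum of degrees.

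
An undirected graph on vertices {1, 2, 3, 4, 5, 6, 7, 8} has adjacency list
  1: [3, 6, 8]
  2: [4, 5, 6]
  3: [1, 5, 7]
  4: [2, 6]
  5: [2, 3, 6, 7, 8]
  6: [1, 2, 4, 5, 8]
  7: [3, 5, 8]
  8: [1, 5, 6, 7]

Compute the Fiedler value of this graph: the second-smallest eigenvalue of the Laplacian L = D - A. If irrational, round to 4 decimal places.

1.1807

With the vertex order [1, 2, 3, 4, 5, 6, 7, 8], the degrees are [3, 3, 3, 2, 5, 5, 3, 4], giving D = diag(3, 3, 3, 2, 5, 5, 3, 4) and L = D - A. The sorted Laplacian eigenvalues are [0, 1.1807, 2.6858, 3.1847, 3.4561, 4.9728, 5.9412, 6.5786]; the algebraic connectivity is the second entry, 1.1807. The largest eigenvalue, 6.5786, is at most the vertex count 8.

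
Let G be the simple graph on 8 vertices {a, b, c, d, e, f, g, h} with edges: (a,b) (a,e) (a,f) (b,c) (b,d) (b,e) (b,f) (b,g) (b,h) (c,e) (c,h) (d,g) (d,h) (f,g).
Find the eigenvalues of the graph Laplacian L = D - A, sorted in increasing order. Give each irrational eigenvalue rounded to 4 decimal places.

[0, 1.7530, 1.7530, 3.4450, 3.4450, 4.8019, 4.8019, 8]

Reading degrees in the order [a, b, c, d, e, f, g, h] gives [3, 7, 3, 3, 3, 3, 3, 3]; set D = diag(3, 7, 3, 3, 3, 3, 3, 3) and form L = D - A. The multiplicity of 0 as a Laplacian eigenvalue equals the number of connected components. The single zero eigenvalue shows the graph is connected. By the matrix-tree theorem the graph has (1/8) * product of the nonzero eigenvalues = 841 spanning trees.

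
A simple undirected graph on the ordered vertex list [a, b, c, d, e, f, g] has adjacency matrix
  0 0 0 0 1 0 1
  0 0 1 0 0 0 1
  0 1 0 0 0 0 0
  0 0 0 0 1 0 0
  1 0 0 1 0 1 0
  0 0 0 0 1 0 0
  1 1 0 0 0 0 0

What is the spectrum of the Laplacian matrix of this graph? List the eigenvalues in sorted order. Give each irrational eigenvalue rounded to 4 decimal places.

Each diagonal entry of L is the vertex degree and each off-diagonal entry is -1 where an edge is present, 0 otherwise; in the order [a, b, c, d, e, f, g] the diagonal is [2, 2, 1, 1, 3, 1, 2]. The multiplicity of 0 as a Laplacian eigenvalue equals the number of connected components. The single zero eigenvalue shows the graph is connected. The eigenvalues sum to 12, which equals trace(L) = 2|E|. The largest eigenvalue, 4.2283, is at most the vertex count 7.

[0, 0.2254, 1, 1, 2.1859, 3.3604, 4.2283]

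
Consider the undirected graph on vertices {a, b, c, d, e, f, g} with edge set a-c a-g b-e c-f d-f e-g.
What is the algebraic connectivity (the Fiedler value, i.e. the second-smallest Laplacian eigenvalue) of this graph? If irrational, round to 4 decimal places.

0.1981

With the vertex order [a, b, c, d, e, f, g], the degrees are [2, 1, 2, 1, 2, 2, 2], giving D = diag(2, 1, 2, 1, 2, 2, 2) and L = D - A. The smallest Laplacian eigenvalue is always 0. The next one, lambda_2 = 0.1981, measures how hard the graph is to disconnect: larger values mean better connectivity. By the matrix-tree theorem the graph has (1/7) * product of the nonzero eigenvalues = 1 spanning tree. The eigenvalues sum to 12, which equals trace(L) = 2|E|.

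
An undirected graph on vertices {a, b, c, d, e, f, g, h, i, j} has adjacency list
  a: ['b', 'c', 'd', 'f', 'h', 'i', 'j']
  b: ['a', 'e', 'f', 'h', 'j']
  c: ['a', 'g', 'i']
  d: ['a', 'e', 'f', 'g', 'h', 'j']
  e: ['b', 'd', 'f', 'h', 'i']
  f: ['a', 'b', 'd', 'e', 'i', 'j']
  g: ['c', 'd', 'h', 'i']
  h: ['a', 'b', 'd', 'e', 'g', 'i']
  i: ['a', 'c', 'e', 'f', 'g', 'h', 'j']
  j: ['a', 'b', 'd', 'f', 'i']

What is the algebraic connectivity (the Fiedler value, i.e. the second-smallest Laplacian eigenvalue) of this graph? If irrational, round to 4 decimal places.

2.3945

With the vertex order [a, b, c, d, e, f, g, h, i, j], the degrees are [7, 5, 3, 6, 5, 6, 4, 6, 7, 5], giving D = diag(7, 5, 3, 6, 5, 6, 4, 6, 7, 5) and L = D - A. The smallest Laplacian eigenvalue is always 0. The next one, lambda_2 = 2.3945, measures how hard the graph is to disconnect: larger values mean better connectivity. The eigenvalues sum to 54, which equals trace(L) = 2|E|.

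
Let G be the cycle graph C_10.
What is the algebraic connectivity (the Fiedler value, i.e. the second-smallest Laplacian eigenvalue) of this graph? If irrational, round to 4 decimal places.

The graph has 10 vertices and degree multiset [2, 2, 2, 2, 2, 2, 2, 2, 2, 2]; D is the diagonal matrix of degrees and L = D - A. Computing the eigenvalues of L and sorting gives [0, 0.3820, 0.3820, 1.3820, 1.3820, 2.6180, 2.6180, 3.6180, 3.6180, 4]. The Fiedler value lambda_2 = 0.3820 is strictly positive, so the graph is connected. The eigenvalues sum to 20, which equals trace(L) = 2|E|.

0.3820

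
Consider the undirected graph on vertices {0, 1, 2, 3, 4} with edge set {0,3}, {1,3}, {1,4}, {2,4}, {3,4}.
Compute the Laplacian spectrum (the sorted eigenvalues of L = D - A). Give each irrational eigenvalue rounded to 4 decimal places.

[0, 0.6972, 1.3820, 3.6180, 4.3028]

With the vertex order [0, 1, 2, 3, 4], the degrees are [1, 2, 1, 3, 3], giving D = diag(1, 2, 1, 3, 3) and L = D - A. L is symmetric positive semidefinite, so every eigenvalue is real and nonnegative. The single zero eigenvalue shows the graph is connected. By the matrix-tree theorem the graph has (1/5) * product of the nonzero eigenvalues = 3 spanning trees.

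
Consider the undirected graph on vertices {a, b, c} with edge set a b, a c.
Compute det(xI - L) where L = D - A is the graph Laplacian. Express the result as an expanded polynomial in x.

x^3 - 4x^2 + 3x

With the vertex order [a, b, c], the degrees are [2, 1, 1], giving D = diag(2, 1, 1) and L = D - A. The eigenvalues of L are [0, 1, 3]; the characteristic polynomial is the product of (x - lambda_i), which multiplies out to x^3 - 4x^2 + 3x. Since p(0) = det(-L) = 0, x divides p(x). There is one zero in the spectrum, matching the 1 component.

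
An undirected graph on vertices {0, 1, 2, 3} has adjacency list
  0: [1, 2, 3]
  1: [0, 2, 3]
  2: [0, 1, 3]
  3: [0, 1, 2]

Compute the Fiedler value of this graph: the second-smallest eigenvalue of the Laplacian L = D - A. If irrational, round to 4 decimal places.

Reading degrees in the order [0, 1, 2, 3] gives [3, 3, 3, 3]; set D = diag(3, 3, 3, 3) and form L = D - A. The sorted Laplacian eigenvalues are [0, 4, 4, 4]; the algebraic connectivity is the second entry, 4. By the matrix-tree theorem the graph has (1/4) * product of the nonzero eigenvalues = 16 spanning trees. The largest eigenvalue, 4, is at most the vertex count 4.

4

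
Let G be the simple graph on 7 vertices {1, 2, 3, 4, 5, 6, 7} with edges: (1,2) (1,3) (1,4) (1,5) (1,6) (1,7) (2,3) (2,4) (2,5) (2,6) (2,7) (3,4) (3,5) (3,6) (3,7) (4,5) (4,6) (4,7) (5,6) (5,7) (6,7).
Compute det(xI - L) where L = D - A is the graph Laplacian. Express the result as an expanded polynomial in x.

Each diagonal entry of L is the vertex degree and each off-diagonal entry is -1 where an edge is present, 0 otherwise; in the order [1, 2, 3, 4, 5, 6, 7] the diagonal is [6, 6, 6, 6, 6, 6, 6]. L has integer entries, so p(x) = det(xI - L) has integer coefficients. Expanding the determinant yields x^7 - 42x^6 + 735x^5 - 6860x^4 + 36015x^3 - 100842x^2 + 117649x. The constant term is 0 because L is singular (the all-ones vector lies in its kernel). There is one zero in the spectrum, matching the 1 component.

x^7 - 42x^6 + 735x^5 - 6860x^4 + 36015x^3 - 100842x^2 + 117649x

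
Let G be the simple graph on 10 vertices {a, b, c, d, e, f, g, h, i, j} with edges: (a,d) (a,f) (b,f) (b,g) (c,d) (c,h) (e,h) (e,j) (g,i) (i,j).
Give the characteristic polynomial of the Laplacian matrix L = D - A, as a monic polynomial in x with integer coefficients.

x^10 - 20x^9 + 170x^8 - 800x^7 + 2275x^6 - 4004x^5 + 4290x^4 - 2640x^3 + 825x^2 - 100x

With the vertex order [a, b, c, d, e, f, g, h, i, j], the degrees are [2, 2, 2, 2, 2, 2, 2, 2, 2, 2], giving D = diag(2, 2, 2, 2, 2, 2, 2, 2, 2, 2) and L = D - A. L has integer entries, so p(x) = det(xI - L) has integer coefficients. Expanding the determinant yields x^10 - 20x^9 + 170x^8 - 800x^7 + 2275x^6 - 4004x^5 + 4290x^4 - 2640x^3 + 825x^2 - 100x. The constant term is 0 because L is singular (the all-ones vector lies in its kernel).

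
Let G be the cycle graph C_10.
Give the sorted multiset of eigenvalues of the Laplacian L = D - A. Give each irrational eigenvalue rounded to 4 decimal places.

The graph has 10 vertices and degree multiset [2, 2, 2, 2, 2, 2, 2, 2, 2, 2]; D is the diagonal matrix of degrees and L = D - A. L is symmetric positive semidefinite, so every eigenvalue is real and nonnegative. The single zero eigenvalue shows the graph is connected. There is one zero in the spectrum, matching the 1 component.

[0, 0.3820, 0.3820, 1.3820, 1.3820, 2.6180, 2.6180, 3.6180, 3.6180, 4]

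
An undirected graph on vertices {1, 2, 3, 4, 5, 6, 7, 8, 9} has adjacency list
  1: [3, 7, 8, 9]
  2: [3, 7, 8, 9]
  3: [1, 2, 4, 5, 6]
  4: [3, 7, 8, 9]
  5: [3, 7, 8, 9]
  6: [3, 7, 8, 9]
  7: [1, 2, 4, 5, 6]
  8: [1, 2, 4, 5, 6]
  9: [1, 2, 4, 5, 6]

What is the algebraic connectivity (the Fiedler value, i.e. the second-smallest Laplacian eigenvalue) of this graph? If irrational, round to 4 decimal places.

With the vertex order [1, 2, 3, 4, 5, 6, 7, 8, 9], the degrees are [4, 4, 5, 4, 4, 4, 5, 5, 5], giving D = diag(4, 4, 5, 4, 4, 4, 5, 5, 5) and L = D - A. Computing the eigenvalues of L and sorting gives [0, 4, 4, 4, 4, 5, 5, 5, 9]. The Fiedler value lambda_2 = 4 is strictly positive, so the graph is connected. There is one zero in the spectrum, matching the 1 component. The largest eigenvalue, 9, is at most the vertex count 9.

4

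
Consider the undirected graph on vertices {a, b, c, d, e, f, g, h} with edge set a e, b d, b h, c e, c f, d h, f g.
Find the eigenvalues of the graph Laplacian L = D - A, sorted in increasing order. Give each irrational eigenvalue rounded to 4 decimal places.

[0, 0, 0.3820, 1.3820, 2.6180, 3, 3, 3.6180]

Reading degrees in the order [a, b, c, d, e, f, g, h] gives [1, 2, 2, 2, 2, 2, 1, 2]; set D = diag(1, 2, 2, 2, 2, 2, 1, 2) and form L = D - A. Diagonalising L (or applying a numerical eigensolver to the 8x8 matrix) gives the spectrum above. The 2 zero eigenvalues correspond to the 2 connected components. The eigenvalues sum to 14, which equals trace(L) = 2|E|. The largest eigenvalue, 3.6180, is at most the vertex count 8.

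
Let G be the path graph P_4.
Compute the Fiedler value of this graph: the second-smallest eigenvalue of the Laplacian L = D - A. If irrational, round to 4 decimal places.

The graph has 4 vertices and degree multiset [2, 2, 1, 1]; D is the diagonal matrix of degrees and L = D - A. The smallest Laplacian eigenvalue is always 0. The next one, lambda_2 = 0.5858, measures how hard the graph is to disconnect: larger values mean better connectivity. The largest eigenvalue, 3.4142, is at most the vertex count 4.

0.5858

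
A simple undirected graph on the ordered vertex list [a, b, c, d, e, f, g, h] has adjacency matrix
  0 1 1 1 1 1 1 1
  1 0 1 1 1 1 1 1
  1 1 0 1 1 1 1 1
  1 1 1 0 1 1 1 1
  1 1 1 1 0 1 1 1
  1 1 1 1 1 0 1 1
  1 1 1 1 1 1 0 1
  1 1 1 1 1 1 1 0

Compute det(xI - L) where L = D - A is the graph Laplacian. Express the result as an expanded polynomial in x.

x^8 - 56x^7 + 1344x^6 - 17920x^5 + 143360x^4 - 688128x^3 + 1835008x^2 - 2097152x

Reading degrees in the order [a, b, c, d, e, f, g, h] gives [7, 7, 7, 7, 7, 7, 7, 7]; set D = diag(7, 7, 7, 7, 7, 7, 7, 7) and form L = D - A. L has integer entries, so p(x) = det(xI - L) has integer coefficients. Expanding the determinant yields x^8 - 56x^7 + 1344x^6 - 17920x^5 + 143360x^4 - 688128x^3 + 1835008x^2 - 2097152x. The constant term is 0 because L is singular (the all-ones vector lies in its kernel). The eigenvalues sum to 56, which equals trace(L) = 2|E|.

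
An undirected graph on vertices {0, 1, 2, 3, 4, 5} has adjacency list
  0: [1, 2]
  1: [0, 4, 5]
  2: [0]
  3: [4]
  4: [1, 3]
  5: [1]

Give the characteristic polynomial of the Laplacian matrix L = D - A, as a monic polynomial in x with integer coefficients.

Reading degrees in the order [0, 1, 2, 3, 4, 5] gives [2, 3, 1, 1, 2, 1]; set D = diag(2, 3, 1, 1, 2, 1) and form L = D - A. Computing det(xI - L) by cofactor expansion (or equivalently via sum-over-permutations) gives x^6 - 10x^5 + 35x^4 - 52x^3 + 31x^2 - 6x. The constant term is 0 because L is singular (the all-ones vector lies in its kernel).

x^6 - 10x^5 + 35x^4 - 52x^3 + 31x^2 - 6x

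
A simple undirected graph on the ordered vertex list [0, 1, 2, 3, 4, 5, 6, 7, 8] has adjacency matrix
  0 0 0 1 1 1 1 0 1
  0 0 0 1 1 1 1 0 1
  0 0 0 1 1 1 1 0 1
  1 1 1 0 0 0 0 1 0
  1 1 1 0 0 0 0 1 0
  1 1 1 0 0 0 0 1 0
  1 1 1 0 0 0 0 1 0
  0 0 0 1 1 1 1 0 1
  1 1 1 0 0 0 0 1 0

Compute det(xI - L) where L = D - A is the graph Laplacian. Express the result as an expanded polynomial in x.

Reading degrees in the order [0, 1, 2, 3, 4, 5, 6, 7, 8] gives [5, 5, 5, 4, 4, 4, 4, 5, 4]; set D = diag(5, 5, 5, 4, 4, 4, 4, 5, 4) and form L = D - A. Computing det(xI - L) by cofactor expansion (or equivalently via sum-over-permutations) gives x^9 - 40x^8 + 690x^7 - 6720x^6 + 40485x^5 - 154704x^4 + 366560x^3 - 492800x^2 + 288000x. The coefficient of x^8 equals -trace(L) = -40, matching the sum of degrees. The largest eigenvalue, 9, is at most the vertex count 9.

x^9 - 40x^8 + 690x^7 - 6720x^6 + 40485x^5 - 154704x^4 + 366560x^3 - 492800x^2 + 288000x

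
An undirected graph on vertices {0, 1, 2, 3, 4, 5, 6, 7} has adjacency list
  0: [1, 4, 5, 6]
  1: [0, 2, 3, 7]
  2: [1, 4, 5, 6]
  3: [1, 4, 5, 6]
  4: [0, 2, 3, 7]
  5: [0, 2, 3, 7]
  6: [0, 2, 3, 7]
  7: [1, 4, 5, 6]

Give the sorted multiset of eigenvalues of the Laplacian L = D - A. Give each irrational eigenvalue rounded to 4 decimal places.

[0, 4, 4, 4, 4, 4, 4, 8]

Each diagonal entry of L is the vertex degree and each off-diagonal entry is -1 where an edge is present, 0 otherwise; in the order [0, 1, 2, 3, 4, 5, 6, 7] the diagonal is [4, 4, 4, 4, 4, 4, 4, 4]. The multiplicity of 0 as a Laplacian eigenvalue equals the number of connected components. The single zero eigenvalue shows the graph is connected. By the matrix-tree theorem the graph has (1/8) * product of the nonzero eigenvalues = 4096 spanning trees. There is one zero in the spectrum, matching the 1 component.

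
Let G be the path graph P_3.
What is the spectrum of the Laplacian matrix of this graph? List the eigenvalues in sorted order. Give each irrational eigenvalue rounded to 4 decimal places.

The graph has 3 vertices and degree multiset [2, 1, 1]; D is the diagonal matrix of degrees and L = D - A. Diagonalising L (or applying a numerical eigensolver to the 3x3 matrix) gives the spectrum above. The single zero eigenvalue shows the graph is connected. By the matrix-tree theorem the graph has (1/3) * product of the nonzero eigenvalues = 1 spanning tree. The largest eigenvalue, 3, is at most the vertex count 3.

[0, 1, 3]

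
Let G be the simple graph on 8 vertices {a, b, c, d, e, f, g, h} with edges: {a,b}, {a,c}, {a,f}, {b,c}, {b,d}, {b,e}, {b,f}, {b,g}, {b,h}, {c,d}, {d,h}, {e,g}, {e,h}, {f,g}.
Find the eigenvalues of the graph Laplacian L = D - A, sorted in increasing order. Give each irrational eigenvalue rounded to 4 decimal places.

With the vertex order [a, b, c, d, e, f, g, h], the degrees are [3, 7, 3, 3, 3, 3, 3, 3], giving D = diag(3, 7, 3, 3, 3, 3, 3, 3) and L = D - A. The multiplicity of 0 as a Laplacian eigenvalue equals the number of connected components. The single zero eigenvalue shows the graph is connected.

[0, 1.7530, 1.7530, 3.4450, 3.4450, 4.8019, 4.8019, 8]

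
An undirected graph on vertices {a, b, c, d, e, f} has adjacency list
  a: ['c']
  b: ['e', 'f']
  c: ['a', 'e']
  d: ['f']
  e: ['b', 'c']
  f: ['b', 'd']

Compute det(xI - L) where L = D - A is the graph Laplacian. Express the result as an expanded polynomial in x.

x^6 - 10x^5 + 36x^4 - 56x^3 + 35x^2 - 6x

Each diagonal entry of L is the vertex degree and each off-diagonal entry is -1 where an edge is present, 0 otherwise; in the order [a, b, c, d, e, f] the diagonal is [1, 2, 2, 1, 2, 2]. L has integer entries, so p(x) = det(xI - L) has integer coefficients. Expanding the determinant yields x^6 - 10x^5 + 36x^4 - 56x^3 + 35x^2 - 6x. The constant term is 0 because L is singular (the all-ones vector lies in its kernel). By the matrix-tree theorem the graph has (1/6) * product of the nonzero eigenvalues = 1 spanning tree.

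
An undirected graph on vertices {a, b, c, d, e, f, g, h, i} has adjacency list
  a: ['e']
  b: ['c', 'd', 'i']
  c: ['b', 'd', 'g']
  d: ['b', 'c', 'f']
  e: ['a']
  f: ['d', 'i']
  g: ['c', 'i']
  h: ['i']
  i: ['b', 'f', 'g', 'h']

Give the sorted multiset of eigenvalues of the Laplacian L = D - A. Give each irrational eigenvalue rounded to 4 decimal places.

Reading degrees in the order [a, b, c, d, e, f, g, h, i] gives [1, 3, 3, 3, 1, 2, 2, 1, 4]; set D = diag(1, 3, 3, 3, 1, 2, 2, 1, 4) and form L = D - A. Diagonalising L (or applying a numerical eigensolver to the 9x9 matrix) gives the spectrum above. The 2 zero eigenvalues correspond to the 2 connected components. There are 2 zeros in the spectrum, matching the 2 components.

[0, 0, 0.8458, 1.5858, 2, 2.1698, 3.4394, 4.4142, 5.5450]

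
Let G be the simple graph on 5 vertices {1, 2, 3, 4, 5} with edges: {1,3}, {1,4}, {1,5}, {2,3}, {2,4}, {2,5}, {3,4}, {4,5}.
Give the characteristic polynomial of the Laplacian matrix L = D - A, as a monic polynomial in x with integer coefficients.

Each diagonal entry of L is the vertex degree and each off-diagonal entry is -1 where an edge is present, 0 otherwise; in the order [1, 2, 3, 4, 5] the diagonal is [3, 3, 3, 4, 3]. Computing det(xI - L) by cofactor expansion (or equivalently via sum-over-permutations) gives x^5 - 16x^4 + 94x^3 - 240x^2 + 225x. The constant term is 0 because L is singular (the all-ones vector lies in its kernel). The largest eigenvalue, 5, is at most the vertex count 5.

x^5 - 16x^4 + 94x^3 - 240x^2 + 225x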